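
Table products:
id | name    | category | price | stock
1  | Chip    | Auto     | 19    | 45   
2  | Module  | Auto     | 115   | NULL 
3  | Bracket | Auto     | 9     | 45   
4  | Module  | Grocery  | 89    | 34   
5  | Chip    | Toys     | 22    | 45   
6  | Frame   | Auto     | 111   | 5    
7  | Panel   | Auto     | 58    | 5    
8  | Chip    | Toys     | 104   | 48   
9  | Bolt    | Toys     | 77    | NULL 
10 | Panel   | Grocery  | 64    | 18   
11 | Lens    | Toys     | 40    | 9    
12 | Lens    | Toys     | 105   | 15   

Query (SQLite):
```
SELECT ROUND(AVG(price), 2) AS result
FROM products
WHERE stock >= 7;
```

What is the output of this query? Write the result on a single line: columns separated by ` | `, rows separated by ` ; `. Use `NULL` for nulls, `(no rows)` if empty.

56.5

Rows where stock >= 7 → price values: [19, 9, 89, 22, 104, 64, 40, 105].
AVG = 452 / 8 (rounded to 2 dp).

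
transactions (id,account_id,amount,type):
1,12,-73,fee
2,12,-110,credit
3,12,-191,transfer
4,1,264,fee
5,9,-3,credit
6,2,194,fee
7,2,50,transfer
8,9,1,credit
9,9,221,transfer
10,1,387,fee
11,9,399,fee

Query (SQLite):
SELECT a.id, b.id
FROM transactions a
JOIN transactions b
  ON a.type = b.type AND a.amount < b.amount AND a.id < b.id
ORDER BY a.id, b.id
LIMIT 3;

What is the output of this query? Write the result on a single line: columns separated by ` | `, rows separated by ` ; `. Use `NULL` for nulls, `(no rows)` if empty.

1 | 4 ; 1 | 6 ; 1 | 10

Pairs (a,b) with same type, a.amount < b.amount, a.id < b.id.
type groups: credit:{2,5,8} fee:{1,4,6,10,11} transfer:{3,7,9}
Ordered by (a.id, b.id); first 3.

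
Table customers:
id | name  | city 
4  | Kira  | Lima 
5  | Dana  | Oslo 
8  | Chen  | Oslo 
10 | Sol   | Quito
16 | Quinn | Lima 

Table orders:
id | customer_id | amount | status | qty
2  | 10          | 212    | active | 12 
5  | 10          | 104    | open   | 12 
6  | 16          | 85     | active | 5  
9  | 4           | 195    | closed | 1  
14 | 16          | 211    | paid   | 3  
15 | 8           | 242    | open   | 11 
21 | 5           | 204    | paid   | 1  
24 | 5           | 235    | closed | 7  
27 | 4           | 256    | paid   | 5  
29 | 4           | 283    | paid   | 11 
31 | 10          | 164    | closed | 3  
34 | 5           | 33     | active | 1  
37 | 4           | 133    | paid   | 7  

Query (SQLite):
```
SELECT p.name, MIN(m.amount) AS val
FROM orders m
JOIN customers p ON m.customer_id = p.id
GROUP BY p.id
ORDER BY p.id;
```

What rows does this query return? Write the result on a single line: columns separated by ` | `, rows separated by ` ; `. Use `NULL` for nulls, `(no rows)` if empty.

Kira | 133 ; Dana | 33 ; Chen | 242 ; Sol | 104 ; Quinn | 85

Join each orders row to its customers via customer_id.
Group joined rows by customers.id; compute MIN(m.amount) per group.
  4: ids {9, 27, 29, 37} → MIN(m.amount)=133
  5: ids {21, 24, 34} → MIN(m.amount)=33
  8: ids {15} → MIN(m.amount)=242
  10: ids {2, 5, 31} → MIN(m.amount)=104
  16: ids {6, 14} → MIN(m.amount)=85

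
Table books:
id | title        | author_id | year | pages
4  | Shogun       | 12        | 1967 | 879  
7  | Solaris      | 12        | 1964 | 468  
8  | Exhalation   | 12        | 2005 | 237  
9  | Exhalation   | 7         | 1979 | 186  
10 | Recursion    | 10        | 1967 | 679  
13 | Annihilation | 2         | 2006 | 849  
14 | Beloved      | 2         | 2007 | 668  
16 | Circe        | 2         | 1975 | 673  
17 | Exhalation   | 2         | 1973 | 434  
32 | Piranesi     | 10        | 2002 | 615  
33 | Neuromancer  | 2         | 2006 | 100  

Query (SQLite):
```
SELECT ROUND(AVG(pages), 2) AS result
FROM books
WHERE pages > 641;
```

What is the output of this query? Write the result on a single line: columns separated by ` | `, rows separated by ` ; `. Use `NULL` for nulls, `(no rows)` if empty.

Rows where pages > 641 → pages values: [879, 679, 849, 668, 673].
AVG = 3748 / 5 (rounded to 2 dp).

749.6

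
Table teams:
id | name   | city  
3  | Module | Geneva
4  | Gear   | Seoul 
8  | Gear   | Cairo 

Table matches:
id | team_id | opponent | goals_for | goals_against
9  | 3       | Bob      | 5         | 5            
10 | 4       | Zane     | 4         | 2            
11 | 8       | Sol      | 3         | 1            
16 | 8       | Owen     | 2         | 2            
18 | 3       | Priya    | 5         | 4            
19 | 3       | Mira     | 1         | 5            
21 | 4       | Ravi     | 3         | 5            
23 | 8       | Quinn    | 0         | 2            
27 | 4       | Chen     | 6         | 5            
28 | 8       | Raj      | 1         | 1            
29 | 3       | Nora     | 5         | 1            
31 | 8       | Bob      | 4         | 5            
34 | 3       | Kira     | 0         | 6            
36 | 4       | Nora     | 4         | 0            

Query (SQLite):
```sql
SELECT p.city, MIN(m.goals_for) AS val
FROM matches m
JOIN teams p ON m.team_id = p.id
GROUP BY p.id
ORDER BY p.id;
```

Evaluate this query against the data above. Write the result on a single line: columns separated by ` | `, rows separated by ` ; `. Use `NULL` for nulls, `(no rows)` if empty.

Geneva | 0 ; Seoul | 3 ; Cairo | 0

Join each matches row to its teams via team_id.
Group joined rows by teams.id; compute MIN(m.goals_for) per group.
  3: ids {9, 18, 19, 29, 34} → MIN(m.goals_for)=0
  4: ids {10, 21, 27, 36} → MIN(m.goals_for)=3
  8: ids {11, 16, 23, 28, 31} → MIN(m.goals_for)=0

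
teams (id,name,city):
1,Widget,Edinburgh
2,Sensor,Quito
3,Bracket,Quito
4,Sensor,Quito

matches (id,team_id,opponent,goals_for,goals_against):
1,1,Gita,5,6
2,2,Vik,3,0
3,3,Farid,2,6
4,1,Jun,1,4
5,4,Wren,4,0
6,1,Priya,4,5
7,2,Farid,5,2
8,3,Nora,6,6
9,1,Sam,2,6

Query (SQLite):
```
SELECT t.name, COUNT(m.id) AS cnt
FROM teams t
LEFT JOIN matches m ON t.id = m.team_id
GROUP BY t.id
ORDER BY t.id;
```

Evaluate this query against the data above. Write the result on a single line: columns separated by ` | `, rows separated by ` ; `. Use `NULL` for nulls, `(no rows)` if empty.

LEFT JOIN keeps every teams row; unmatched ones get NULL for matches columns.
Group by teams.id and compute COUNT(m.id). COUNT(col) of an all-NULL group is 0.
  1: ids {1, 4, 6, 9} → COUNT(m.id)=4
  2: ids {2, 7} → COUNT(m.id)=2
  3: ids {3, 8} → COUNT(m.id)=2
  4: ids {5} → COUNT(m.id)=1

Widget | 4 ; Sensor | 2 ; Bracket | 2 ; Sensor | 1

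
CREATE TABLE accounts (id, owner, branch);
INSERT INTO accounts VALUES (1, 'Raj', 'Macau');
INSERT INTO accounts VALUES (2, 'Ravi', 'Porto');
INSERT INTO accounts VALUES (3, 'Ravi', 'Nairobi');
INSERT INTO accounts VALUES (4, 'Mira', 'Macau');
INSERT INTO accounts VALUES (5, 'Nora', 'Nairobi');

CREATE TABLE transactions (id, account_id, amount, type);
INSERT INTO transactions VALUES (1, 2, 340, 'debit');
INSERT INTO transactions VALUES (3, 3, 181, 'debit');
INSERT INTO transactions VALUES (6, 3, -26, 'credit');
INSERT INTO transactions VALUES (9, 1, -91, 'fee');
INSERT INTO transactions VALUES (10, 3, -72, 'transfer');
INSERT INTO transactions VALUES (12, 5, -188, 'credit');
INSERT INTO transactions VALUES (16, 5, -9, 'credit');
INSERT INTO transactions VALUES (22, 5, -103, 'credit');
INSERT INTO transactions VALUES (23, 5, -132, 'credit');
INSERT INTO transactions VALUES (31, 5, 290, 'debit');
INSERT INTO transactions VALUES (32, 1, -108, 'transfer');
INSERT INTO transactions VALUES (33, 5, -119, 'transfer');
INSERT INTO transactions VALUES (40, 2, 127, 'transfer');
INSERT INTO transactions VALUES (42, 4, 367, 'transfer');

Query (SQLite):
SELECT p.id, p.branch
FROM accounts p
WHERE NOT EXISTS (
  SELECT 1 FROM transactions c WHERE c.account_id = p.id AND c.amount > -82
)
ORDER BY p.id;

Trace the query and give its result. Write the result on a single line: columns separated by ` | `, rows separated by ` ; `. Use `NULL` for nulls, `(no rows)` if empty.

1 | Macau

For each accounts row, check whether any transactions with matching account_id has amount > -82.
Keep rows where that is false.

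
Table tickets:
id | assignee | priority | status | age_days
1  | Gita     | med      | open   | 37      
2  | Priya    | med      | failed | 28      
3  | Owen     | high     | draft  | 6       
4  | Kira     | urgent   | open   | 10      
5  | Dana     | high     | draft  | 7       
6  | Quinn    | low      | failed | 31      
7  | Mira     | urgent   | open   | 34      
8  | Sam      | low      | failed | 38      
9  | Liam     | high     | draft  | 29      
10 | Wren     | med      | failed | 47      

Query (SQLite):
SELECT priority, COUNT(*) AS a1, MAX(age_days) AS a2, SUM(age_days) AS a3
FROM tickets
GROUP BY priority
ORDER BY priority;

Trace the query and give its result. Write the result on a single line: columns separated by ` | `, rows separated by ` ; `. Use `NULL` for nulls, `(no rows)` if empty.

high | 3 | 29 | 42 ; low | 2 | 38 | 69 ; med | 3 | 47 | 112 ; urgent | 2 | 34 | 44

Group tickets by priority.
Per group compute: COUNT(*), MAX(age_days), SUM(age_days).
  high: ids {3, 5, 9} → COUNT(*)=3, MAX(age_days)=29, SUM(age_days)=42
  low: ids {6, 8} → COUNT(*)=2, MAX(age_days)=38, SUM(age_days)=69
  med: ids {1, 2, 10} → COUNT(*)=3, MAX(age_days)=47, SUM(age_days)=112
  urgent: ids {4, 7} → COUNT(*)=2, MAX(age_days)=34, SUM(age_days)=44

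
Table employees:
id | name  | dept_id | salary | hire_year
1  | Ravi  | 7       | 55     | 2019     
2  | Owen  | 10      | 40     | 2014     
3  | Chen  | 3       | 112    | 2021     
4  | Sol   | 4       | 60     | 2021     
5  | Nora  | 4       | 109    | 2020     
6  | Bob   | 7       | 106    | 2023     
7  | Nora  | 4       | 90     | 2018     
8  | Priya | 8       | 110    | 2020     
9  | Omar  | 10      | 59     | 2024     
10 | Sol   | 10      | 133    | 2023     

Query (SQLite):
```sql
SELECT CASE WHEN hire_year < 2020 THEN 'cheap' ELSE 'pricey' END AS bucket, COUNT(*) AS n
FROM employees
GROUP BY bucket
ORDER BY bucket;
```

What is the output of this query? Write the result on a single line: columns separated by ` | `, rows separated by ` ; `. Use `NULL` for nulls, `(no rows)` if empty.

cheap | 3 ; pricey | 7

Bucket rows by hire_year < 2020 → 'cheap' else 'pricey'; count each bucket.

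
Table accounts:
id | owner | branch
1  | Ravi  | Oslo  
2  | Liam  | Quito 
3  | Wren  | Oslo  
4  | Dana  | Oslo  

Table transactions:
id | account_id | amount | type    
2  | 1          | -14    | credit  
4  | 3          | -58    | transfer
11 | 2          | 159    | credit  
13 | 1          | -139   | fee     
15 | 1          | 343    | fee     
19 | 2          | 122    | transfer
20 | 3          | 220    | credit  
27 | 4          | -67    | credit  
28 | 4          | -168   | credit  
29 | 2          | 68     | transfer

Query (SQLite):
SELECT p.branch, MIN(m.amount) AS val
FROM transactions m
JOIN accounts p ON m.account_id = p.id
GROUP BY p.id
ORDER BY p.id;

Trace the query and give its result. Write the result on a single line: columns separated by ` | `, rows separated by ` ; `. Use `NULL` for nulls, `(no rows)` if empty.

Oslo | -139 ; Quito | 68 ; Oslo | -58 ; Oslo | -168

Join each transactions row to its accounts via account_id.
Group joined rows by accounts.id; compute MIN(m.amount) per group.
  1: ids {2, 13, 15} → MIN(m.amount)=-139
  2: ids {11, 19, 29} → MIN(m.amount)=68
  3: ids {4, 20} → MIN(m.amount)=-58
  4: ids {27, 28} → MIN(m.amount)=-168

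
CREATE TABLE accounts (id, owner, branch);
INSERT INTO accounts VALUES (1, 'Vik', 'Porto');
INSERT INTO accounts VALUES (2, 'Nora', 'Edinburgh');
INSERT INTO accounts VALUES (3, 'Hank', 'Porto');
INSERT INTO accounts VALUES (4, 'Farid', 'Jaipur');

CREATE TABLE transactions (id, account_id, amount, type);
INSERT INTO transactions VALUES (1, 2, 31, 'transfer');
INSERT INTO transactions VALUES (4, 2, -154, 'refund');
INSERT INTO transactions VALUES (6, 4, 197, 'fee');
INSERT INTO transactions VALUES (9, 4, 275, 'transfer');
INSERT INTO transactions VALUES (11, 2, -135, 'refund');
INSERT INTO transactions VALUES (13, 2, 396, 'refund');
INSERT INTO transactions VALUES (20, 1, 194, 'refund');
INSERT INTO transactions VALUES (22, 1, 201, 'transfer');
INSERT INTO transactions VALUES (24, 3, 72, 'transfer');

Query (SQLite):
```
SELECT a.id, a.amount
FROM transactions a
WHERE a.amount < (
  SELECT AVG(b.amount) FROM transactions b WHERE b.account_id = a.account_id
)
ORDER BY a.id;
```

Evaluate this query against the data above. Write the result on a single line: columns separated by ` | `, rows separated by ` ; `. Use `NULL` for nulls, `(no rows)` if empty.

For each transactions row a, compute AVG(amount) over rows sharing a.account_id.
Keep row a if a.amount < that per-group AVG.
  account_id=1: AVG(amount) = 197.5
  account_id=2: AVG(amount) = 34.5
  account_id=3: AVG(amount) = 72.0
  account_id=4: AVG(amount) = 236.0

1 | 31 ; 4 | -154 ; 6 | 197 ; 11 | -135 ; 20 | 194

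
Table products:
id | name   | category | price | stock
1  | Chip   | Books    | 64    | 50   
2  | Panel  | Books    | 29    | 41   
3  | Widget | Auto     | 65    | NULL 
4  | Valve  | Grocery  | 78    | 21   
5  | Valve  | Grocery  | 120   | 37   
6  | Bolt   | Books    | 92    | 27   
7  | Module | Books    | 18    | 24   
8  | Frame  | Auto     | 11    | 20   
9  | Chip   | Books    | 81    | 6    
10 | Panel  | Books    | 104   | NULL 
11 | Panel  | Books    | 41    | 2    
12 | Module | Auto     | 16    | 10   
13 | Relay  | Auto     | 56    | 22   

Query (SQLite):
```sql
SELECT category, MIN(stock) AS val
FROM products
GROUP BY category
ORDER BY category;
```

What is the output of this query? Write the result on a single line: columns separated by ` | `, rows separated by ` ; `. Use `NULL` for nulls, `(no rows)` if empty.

Partition products by category; compute MIN(stock) within each group.
  Auto: ids {3, 8, 12, 13} → MIN(stock)=10
  Books: ids {1, 2, 6, 7, 9, 10, 11} → MIN(stock)=2
  Grocery: ids {4, 5} → MIN(stock)=21

Auto | 10 ; Books | 2 ; Grocery | 21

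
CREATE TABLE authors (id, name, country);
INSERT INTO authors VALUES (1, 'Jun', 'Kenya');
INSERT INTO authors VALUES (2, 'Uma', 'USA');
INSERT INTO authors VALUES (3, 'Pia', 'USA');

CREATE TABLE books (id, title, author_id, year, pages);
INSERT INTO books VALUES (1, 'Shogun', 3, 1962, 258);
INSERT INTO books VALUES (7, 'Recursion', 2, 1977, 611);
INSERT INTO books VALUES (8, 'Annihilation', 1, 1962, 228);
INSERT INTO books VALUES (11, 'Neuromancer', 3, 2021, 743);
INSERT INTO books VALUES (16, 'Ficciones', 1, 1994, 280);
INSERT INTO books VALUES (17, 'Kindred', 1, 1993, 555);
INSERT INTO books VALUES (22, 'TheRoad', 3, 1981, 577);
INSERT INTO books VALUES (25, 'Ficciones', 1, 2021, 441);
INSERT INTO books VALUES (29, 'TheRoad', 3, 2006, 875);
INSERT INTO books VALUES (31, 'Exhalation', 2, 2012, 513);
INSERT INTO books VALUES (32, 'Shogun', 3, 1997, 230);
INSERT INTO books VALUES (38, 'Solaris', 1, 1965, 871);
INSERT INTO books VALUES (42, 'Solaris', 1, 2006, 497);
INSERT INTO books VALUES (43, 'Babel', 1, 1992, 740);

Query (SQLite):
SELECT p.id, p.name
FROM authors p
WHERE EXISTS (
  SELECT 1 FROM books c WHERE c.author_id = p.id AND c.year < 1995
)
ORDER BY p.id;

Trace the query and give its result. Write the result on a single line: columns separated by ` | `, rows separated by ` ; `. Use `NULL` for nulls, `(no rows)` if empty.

For each authors row, check whether any books with matching author_id has year < 1995.
Keep rows where that is true.

1 | Jun ; 2 | Uma ; 3 | Pia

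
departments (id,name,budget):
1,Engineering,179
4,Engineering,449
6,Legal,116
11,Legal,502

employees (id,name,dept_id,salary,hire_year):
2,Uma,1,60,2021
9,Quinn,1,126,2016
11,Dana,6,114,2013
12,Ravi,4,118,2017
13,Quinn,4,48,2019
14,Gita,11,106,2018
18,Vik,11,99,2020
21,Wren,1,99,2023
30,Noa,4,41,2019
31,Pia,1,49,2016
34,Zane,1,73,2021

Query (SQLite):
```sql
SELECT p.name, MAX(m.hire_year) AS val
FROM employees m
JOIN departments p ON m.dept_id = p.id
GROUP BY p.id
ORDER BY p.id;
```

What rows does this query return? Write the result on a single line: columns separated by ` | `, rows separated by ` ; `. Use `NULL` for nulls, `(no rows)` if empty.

Join each employees row to its departments via dept_id.
Group joined rows by departments.id; compute MAX(m.hire_year) per group.
  1: ids {2, 9, 21, 31, 34} → MAX(m.hire_year)=2023
  4: ids {12, 13, 30} → MAX(m.hire_year)=2019
  6: ids {11} → MAX(m.hire_year)=2013
  11: ids {14, 18} → MAX(m.hire_year)=2020

Engineering | 2023 ; Engineering | 2019 ; Legal | 2013 ; Legal | 2020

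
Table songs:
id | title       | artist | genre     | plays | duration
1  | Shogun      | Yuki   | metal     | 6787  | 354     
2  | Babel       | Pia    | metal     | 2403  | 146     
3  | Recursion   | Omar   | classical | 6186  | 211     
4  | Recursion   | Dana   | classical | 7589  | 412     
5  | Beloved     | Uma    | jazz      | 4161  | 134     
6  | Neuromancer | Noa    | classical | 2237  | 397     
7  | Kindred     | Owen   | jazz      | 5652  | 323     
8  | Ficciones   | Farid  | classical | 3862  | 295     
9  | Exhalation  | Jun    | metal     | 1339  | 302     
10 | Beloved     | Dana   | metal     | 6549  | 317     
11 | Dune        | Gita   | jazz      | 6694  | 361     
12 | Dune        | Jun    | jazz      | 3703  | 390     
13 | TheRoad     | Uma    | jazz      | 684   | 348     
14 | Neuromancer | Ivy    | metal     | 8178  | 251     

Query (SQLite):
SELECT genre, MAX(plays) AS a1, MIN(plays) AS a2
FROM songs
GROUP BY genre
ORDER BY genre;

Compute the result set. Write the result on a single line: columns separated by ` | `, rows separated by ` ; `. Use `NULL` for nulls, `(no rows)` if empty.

classical | 7589 | 2237 ; jazz | 6694 | 684 ; metal | 8178 | 1339

Group songs by genre.
Per group compute: MAX(plays), MIN(plays).
  classical: ids {3, 4, 6, 8} → MAX(plays)=7589, MIN(plays)=2237
  jazz: ids {5, 7, 11, 12, 13} → MAX(plays)=6694, MIN(plays)=684
  metal: ids {1, 2, 9, 10, 14} → MAX(plays)=8178, MIN(plays)=1339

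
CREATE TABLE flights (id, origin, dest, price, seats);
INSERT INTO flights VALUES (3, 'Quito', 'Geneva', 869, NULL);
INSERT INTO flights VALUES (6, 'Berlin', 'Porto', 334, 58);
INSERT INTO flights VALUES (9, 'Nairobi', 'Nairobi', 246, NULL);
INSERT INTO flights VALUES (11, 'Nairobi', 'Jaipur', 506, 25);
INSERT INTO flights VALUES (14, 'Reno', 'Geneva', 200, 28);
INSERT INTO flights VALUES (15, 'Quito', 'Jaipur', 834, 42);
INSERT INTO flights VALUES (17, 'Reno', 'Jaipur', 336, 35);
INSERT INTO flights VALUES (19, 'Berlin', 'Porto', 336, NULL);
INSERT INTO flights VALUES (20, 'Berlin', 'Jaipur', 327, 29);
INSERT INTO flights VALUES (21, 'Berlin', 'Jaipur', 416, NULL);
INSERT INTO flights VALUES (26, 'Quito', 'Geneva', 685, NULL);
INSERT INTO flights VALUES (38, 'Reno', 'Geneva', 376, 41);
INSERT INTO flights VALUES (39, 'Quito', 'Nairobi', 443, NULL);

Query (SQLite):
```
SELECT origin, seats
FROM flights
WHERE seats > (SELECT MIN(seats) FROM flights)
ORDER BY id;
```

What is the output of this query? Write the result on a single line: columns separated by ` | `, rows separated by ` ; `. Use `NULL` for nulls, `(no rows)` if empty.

Berlin | 58 ; Reno | 28 ; Quito | 42 ; Reno | 35 ; Berlin | 29 ; Reno | 41

Scalar subquery: MIN(seats) over all flights rows = 25.
Keep rows where seats > that value.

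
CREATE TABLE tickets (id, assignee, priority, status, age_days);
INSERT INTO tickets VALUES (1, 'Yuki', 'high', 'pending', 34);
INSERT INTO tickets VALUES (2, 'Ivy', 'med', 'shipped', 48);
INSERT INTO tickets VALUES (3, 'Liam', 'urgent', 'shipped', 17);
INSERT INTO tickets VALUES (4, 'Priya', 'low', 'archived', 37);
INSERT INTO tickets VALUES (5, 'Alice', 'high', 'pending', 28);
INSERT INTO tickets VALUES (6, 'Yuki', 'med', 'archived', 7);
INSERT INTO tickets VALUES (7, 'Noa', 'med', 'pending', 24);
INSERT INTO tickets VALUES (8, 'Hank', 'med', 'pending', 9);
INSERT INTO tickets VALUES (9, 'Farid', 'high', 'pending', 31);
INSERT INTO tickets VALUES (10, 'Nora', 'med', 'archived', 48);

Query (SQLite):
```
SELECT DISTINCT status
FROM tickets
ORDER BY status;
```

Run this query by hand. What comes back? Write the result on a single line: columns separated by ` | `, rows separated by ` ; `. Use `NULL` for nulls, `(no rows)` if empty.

Collect distinct status values from tickets.

archived ; pending ; shipped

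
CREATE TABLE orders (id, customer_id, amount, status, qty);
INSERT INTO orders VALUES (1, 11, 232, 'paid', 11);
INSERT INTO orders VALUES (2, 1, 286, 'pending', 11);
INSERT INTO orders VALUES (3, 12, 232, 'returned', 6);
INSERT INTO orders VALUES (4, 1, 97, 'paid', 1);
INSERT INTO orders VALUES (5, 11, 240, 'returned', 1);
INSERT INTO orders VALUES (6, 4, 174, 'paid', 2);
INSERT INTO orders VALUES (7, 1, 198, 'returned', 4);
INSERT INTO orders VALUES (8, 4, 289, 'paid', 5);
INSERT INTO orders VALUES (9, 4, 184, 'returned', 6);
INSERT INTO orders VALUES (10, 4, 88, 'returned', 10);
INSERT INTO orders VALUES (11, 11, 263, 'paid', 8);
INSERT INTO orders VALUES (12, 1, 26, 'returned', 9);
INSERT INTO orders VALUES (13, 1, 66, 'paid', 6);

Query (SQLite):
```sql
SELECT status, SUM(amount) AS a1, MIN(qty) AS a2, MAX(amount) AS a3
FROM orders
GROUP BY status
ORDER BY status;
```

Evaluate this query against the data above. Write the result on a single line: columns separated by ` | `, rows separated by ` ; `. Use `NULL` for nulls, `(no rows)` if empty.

paid | 1121 | 1 | 289 ; pending | 286 | 11 | 286 ; returned | 968 | 1 | 240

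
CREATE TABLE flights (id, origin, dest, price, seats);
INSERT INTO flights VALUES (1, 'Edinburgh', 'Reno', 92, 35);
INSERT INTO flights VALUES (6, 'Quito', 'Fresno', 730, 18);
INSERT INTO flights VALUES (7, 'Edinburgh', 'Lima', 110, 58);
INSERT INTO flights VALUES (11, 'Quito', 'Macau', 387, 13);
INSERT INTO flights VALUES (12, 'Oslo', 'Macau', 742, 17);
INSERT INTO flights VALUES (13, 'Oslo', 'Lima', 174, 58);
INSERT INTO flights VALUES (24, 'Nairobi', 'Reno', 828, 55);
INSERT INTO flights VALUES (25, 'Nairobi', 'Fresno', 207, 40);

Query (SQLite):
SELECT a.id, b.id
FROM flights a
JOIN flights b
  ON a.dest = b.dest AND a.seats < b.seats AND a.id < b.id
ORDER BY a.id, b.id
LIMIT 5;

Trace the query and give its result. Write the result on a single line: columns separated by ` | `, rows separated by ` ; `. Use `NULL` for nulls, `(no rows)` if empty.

Pairs (a,b) with same dest, a.seats < b.seats, a.id < b.id.
dest groups: Fresno:{6,25} Lima:{7,13} Macau:{11,12} Reno:{1,24}
Ordered by (a.id, b.id); first 5.

1 | 24 ; 6 | 25 ; 11 | 12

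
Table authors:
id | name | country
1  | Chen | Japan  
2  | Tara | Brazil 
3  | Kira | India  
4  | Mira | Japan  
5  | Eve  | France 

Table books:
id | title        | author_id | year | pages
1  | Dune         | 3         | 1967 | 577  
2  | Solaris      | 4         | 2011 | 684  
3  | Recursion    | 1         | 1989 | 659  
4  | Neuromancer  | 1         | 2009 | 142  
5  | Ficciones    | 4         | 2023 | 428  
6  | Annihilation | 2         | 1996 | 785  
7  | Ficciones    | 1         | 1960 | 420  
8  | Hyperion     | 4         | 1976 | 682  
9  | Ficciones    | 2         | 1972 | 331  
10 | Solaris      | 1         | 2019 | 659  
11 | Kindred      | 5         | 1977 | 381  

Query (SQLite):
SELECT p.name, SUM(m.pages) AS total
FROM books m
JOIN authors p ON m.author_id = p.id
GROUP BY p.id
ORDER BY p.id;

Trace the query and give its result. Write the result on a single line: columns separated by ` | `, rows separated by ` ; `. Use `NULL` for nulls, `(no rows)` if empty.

Chen | 1880 ; Tara | 1116 ; Kira | 577 ; Mira | 1794 ; Eve | 381

Join each books row to its authors via author_id.
Group joined rows by authors.id; compute SUM(m.pages) per group.
  1: ids {3, 4, 7, 10} → SUM(m.pages)=1880
  2: ids {6, 9} → SUM(m.pages)=1116
  3: ids {1} → SUM(m.pages)=577
  4: ids {2, 5, 8} → SUM(m.pages)=1794
  5: ids {11} → SUM(m.pages)=381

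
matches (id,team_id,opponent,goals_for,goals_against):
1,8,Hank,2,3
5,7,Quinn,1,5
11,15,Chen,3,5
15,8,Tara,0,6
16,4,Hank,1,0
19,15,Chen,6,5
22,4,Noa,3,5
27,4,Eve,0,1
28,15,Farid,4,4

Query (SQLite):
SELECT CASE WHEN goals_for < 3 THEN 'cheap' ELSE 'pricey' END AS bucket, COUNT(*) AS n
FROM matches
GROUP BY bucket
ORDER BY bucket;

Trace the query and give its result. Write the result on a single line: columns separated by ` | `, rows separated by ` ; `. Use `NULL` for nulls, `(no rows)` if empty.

cheap | 5 ; pricey | 4

Bucket rows by goals_for < 3 → 'cheap' else 'pricey'; count each bucket.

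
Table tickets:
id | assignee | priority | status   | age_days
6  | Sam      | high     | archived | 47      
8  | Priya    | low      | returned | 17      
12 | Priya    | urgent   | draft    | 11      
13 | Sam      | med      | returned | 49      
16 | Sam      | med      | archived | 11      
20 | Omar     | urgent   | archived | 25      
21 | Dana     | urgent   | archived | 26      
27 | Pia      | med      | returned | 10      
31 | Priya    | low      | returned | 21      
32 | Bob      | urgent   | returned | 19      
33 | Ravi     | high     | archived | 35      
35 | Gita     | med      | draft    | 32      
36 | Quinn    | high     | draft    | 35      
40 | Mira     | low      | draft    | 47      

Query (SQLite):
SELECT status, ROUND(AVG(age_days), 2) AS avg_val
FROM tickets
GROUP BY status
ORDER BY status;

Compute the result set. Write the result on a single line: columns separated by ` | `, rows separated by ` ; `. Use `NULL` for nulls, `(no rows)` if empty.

archived | 28.8 ; draft | 31.25 ; returned | 23.2

Partition tickets by status; compute ROUND(AVG(age_days), 2) within each group.
  archived: ids {6, 16, 20, 21, 33} → ROUND(AVG(age_days), 2)=28.8
  draft: ids {12, 35, 36, 40} → ROUND(AVG(age_days), 2)=31.25
  returned: ids {8, 13, 27, 31, 32} → ROUND(AVG(age_days), 2)=23.2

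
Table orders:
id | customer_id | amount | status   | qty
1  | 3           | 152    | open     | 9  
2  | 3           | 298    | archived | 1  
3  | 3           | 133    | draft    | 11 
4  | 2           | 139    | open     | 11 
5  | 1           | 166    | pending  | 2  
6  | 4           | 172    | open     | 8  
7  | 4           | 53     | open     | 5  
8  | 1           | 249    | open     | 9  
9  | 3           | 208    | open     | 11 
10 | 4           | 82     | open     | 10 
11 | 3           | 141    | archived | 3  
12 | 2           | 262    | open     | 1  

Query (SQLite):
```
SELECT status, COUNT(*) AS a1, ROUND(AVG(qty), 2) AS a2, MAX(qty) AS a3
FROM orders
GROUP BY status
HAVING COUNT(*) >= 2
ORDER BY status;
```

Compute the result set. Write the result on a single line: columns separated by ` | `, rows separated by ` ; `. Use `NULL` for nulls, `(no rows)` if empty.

Group orders by status.
Per group compute: COUNT(*), ROUND(AVG(qty), 2), MAX(qty).
HAVING: drop groups with fewer than 2 rows.
  archived: ids {2, 11} → COUNT(*)=2, ROUND(AVG(qty), 2)=2, MAX(qty)=3
  draft: ids {3} → COUNT(*)=1, ROUND(AVG(qty), 2)=11, MAX(qty)=11
  open: ids {1, 4, 6, 7, 8, 9, 10, 12} → COUNT(*)=8, ROUND(AVG(qty), 2)=8, MAX(qty)=11
  pending: ids {5} → COUNT(*)=1, ROUND(AVG(qty), 2)=2, MAX(qty)=2

archived | 2 | 2 | 3 ; open | 8 | 8 | 11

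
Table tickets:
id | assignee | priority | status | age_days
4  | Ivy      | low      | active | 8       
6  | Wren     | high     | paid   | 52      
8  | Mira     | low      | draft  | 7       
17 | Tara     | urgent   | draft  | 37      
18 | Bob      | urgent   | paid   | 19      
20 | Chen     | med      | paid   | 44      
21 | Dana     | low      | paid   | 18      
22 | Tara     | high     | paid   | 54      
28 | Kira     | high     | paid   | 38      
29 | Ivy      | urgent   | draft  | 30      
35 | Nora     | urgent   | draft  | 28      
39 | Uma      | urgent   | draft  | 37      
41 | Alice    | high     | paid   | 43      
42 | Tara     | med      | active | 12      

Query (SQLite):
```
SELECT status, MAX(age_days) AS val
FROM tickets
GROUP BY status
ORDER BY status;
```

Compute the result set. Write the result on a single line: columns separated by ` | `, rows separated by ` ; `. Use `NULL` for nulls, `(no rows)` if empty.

Partition tickets by status; compute MAX(age_days) within each group.
  active: ids {4, 42} → MAX(age_days)=12
  draft: ids {8, 17, 29, 35, 39} → MAX(age_days)=37
  paid: ids {6, 18, 20, 21, 22, 28, 41} → MAX(age_days)=54

active | 12 ; draft | 37 ; paid | 54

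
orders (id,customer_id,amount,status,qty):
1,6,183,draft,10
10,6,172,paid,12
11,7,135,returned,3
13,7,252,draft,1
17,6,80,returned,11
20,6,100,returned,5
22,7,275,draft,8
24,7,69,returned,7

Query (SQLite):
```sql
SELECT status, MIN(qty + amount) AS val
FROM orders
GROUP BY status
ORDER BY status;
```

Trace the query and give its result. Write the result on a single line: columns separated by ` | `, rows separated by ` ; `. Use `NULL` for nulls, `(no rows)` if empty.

For each row compute qty + amount.
Group by status; take MIN of the expression per group.
  draft: ids {1, 13, 22} → MIN(qty + amount)=193
  paid: ids {10} → MIN(qty + amount)=184
  returned: ids {11, 17, 20, 24} → MIN(qty + amount)=76

draft | 193 ; paid | 184 ; returned | 76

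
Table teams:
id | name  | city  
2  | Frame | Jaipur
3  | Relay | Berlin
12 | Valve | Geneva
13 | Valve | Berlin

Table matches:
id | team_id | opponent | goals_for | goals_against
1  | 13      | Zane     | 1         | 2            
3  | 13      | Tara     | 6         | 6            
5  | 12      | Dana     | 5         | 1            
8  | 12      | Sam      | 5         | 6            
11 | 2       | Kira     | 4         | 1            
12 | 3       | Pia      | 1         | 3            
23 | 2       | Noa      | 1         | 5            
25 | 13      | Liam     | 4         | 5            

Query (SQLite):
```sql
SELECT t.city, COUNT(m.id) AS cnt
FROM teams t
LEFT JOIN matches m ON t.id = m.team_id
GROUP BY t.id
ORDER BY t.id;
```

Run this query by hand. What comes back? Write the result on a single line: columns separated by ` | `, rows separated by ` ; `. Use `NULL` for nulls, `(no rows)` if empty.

LEFT JOIN keeps every teams row; unmatched ones get NULL for matches columns.
Group by teams.id and compute COUNT(m.id). COUNT(col) of an all-NULL group is 0.
  2: ids {11, 23} → COUNT(m.id)=2
  3: ids {12} → COUNT(m.id)=1
  12: ids {5, 8} → COUNT(m.id)=2
  13: ids {1, 3, 25} → COUNT(m.id)=3

Jaipur | 2 ; Berlin | 1 ; Geneva | 2 ; Berlin | 3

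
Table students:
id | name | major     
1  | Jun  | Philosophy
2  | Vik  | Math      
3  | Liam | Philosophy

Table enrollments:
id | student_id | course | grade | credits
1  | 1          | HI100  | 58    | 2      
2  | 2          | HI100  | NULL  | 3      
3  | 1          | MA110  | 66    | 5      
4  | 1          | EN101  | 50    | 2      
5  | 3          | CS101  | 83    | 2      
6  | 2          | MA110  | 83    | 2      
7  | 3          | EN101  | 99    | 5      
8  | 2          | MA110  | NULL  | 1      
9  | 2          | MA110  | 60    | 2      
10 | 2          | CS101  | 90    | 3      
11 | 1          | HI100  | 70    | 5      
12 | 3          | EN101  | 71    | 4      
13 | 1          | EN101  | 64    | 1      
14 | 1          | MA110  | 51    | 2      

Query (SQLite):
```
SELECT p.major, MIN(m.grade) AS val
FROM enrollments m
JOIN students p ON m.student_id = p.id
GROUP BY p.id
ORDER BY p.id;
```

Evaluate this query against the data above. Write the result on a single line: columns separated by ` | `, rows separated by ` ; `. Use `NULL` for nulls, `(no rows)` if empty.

Join each enrollments row to its students via student_id.
Group joined rows by students.id; compute MIN(m.grade) per group.
  1: ids {1, 3, 4, 11, 13, 14} → MIN(m.grade)=50
  2: ids {2, 6, 8, 9, 10} → MIN(m.grade)=60
  3: ids {5, 7, 12} → MIN(m.grade)=71

Philosophy | 50 ; Math | 60 ; Philosophy | 71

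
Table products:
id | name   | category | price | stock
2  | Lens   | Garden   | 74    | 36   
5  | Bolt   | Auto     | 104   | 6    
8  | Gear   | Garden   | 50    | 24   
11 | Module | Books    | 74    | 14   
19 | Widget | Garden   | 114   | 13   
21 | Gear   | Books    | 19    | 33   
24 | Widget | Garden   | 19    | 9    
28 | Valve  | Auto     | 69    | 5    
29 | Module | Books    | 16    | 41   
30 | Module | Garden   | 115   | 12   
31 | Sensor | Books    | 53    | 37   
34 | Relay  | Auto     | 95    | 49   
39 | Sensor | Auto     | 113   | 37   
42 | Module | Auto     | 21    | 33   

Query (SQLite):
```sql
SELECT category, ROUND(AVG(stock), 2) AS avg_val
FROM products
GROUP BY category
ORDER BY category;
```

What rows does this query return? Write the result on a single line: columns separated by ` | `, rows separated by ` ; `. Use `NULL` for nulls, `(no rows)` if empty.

Partition products by category; compute ROUND(AVG(stock), 2) within each group.
  Auto: ids {5, 28, 34, 39, 42} → ROUND(AVG(stock), 2)=26
  Books: ids {11, 21, 29, 31} → ROUND(AVG(stock), 2)=31.25
  Garden: ids {2, 8, 19, 24, 30} → ROUND(AVG(stock), 2)=18.8

Auto | 26 ; Books | 31.25 ; Garden | 18.8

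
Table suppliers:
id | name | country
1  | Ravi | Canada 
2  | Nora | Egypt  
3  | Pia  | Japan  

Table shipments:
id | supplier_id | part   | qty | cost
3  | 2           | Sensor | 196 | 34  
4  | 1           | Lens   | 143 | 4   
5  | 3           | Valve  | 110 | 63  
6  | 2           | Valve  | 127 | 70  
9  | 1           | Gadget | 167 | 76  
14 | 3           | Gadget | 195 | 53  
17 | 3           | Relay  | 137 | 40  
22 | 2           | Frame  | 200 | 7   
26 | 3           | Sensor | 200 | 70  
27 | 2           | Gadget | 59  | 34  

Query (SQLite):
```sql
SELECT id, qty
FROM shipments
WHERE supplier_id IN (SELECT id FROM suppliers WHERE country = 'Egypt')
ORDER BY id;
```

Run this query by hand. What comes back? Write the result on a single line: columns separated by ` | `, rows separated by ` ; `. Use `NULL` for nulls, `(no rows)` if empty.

Inner query: suppliers.id where country = 'Egypt'.
Outer: keep shipments rows whose supplier_id is in that set.
Inner query → {2}

3 | 196 ; 6 | 127 ; 22 | 200 ; 27 | 59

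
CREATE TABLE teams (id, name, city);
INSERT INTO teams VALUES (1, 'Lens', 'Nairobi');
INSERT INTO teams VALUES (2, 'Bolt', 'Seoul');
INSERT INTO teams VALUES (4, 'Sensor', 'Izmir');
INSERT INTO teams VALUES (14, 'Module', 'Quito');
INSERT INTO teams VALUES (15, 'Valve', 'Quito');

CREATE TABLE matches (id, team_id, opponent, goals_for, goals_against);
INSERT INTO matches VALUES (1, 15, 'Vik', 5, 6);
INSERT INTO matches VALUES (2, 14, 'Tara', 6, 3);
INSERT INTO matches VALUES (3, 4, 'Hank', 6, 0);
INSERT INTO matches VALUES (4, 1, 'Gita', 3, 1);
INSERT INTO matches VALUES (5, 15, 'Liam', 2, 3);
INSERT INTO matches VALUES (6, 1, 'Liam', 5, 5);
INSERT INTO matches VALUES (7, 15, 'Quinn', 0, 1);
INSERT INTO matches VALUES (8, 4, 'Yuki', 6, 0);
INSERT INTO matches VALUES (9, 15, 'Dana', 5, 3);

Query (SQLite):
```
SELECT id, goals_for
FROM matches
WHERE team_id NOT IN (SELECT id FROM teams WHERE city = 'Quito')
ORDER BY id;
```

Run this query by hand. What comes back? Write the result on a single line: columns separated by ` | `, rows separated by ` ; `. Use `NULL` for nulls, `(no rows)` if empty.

Inner query: teams.id where city = 'Quito'.
Outer: keep matches rows whose team_id is not in that set.
Inner query → {14, 15}

3 | 6 ; 4 | 3 ; 6 | 5 ; 8 | 6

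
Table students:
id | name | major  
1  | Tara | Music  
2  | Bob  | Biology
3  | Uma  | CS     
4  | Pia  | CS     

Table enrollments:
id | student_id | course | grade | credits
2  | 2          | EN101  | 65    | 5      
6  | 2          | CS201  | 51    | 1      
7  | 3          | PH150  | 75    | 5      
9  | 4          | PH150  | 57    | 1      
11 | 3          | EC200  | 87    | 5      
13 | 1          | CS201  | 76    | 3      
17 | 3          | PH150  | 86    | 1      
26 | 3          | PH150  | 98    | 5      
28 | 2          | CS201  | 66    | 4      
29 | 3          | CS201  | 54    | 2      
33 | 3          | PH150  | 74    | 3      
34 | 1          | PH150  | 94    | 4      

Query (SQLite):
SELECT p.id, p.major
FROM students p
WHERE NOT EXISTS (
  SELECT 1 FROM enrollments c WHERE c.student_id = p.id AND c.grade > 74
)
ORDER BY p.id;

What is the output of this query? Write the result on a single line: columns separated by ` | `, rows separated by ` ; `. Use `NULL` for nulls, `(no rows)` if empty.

2 | Biology ; 4 | CS

For each students row, check whether any enrollments with matching student_id has grade > 74.
Keep rows where that is false.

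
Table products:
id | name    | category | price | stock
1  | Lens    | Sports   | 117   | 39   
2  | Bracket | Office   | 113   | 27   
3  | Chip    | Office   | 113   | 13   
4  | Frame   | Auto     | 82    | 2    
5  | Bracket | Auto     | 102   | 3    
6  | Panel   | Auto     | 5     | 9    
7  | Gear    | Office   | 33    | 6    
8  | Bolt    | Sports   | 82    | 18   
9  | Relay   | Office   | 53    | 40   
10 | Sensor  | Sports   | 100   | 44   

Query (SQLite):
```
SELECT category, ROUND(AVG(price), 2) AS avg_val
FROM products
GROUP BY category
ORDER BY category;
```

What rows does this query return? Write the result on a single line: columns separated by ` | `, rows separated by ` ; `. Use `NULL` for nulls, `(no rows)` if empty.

Partition products by category; compute ROUND(AVG(price), 2) within each group.
  Auto: ids {4, 5, 6} → ROUND(AVG(price), 2)=63
  Office: ids {2, 3, 7, 9} → ROUND(AVG(price), 2)=78
  Sports: ids {1, 8, 10} → ROUND(AVG(price), 2)=99.67

Auto | 63 ; Office | 78 ; Sports | 99.67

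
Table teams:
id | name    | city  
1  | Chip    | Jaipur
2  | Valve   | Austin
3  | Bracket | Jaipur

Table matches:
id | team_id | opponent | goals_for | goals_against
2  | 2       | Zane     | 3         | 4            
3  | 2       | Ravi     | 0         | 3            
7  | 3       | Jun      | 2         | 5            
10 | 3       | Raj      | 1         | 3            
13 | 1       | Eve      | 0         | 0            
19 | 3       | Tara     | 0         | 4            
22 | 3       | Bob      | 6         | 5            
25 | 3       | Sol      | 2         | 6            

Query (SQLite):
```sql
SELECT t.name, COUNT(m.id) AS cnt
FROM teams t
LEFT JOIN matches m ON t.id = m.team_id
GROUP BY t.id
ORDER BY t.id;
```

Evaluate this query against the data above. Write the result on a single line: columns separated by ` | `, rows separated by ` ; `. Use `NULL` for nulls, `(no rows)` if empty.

LEFT JOIN keeps every teams row; unmatched ones get NULL for matches columns.
Group by teams.id and compute COUNT(m.id). COUNT(col) of an all-NULL group is 0.
  1: ids {13} → COUNT(m.id)=1
  2: ids {2, 3} → COUNT(m.id)=2
  3: ids {7, 10, 19, 22, 25} → COUNT(m.id)=5

Chip | 1 ; Valve | 2 ; Bracket | 5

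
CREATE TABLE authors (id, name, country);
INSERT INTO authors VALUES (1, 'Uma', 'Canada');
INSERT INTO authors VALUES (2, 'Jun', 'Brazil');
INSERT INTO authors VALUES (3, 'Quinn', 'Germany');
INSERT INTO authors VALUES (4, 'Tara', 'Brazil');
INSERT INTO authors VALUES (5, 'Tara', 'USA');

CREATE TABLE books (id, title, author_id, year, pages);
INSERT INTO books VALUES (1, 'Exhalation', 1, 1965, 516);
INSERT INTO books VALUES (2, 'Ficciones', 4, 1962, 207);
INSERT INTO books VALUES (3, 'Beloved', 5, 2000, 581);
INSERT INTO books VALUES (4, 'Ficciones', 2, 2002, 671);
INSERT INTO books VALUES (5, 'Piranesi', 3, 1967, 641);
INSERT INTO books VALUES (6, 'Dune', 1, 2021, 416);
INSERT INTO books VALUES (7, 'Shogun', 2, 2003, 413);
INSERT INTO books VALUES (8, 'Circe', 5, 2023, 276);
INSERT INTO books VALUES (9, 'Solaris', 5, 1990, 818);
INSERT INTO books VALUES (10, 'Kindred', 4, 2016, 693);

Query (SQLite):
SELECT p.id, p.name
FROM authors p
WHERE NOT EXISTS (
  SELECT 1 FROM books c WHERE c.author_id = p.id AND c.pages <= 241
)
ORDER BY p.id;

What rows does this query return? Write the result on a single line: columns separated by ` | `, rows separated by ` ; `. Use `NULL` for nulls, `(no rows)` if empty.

For each authors row, check whether any books with matching author_id has pages <= 241.
Keep rows where that is false.

1 | Uma ; 2 | Jun ; 3 | Quinn ; 5 | Tara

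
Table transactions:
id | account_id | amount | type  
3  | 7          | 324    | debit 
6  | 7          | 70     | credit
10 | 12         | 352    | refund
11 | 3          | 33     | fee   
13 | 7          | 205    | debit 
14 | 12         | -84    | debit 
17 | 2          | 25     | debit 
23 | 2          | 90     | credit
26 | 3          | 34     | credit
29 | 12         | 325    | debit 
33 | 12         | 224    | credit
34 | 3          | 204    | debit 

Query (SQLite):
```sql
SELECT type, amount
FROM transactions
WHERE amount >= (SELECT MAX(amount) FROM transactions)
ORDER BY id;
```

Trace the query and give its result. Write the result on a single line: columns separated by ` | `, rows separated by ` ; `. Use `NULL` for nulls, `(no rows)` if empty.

refund | 352

Scalar subquery: MAX(amount) over all transactions rows = 352.
Keep rows where amount >= that value.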